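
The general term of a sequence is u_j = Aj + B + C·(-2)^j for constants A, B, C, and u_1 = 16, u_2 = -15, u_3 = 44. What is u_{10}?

At j = 1, 2, 3: A + B - 2C = 16; 2A + B + 4C = -15; 3A + B - 8C = 44.
Subtracting the first from the second: A + 6C = -31.
Subtracting the second from the third: A - 12C = 59.
Solving: C = -5, A = -1, then B = 7.
So u_j = -1·j + 7 + (-5)·(-2)^j; at j=10 this is -5123.

-5123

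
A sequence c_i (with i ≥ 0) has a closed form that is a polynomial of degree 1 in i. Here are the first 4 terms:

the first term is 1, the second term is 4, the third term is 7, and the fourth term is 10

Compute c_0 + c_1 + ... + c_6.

70

1st diffs: 3, 3, 3 (constant).
So c_i = 3i + 1.
Continuing: 13, 16, 19.
Summing i = 0..6 (7 terms) gives 70.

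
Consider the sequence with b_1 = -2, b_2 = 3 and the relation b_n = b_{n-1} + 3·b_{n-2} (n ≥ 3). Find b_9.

69

Step forward from the initial values:
b_3 = -3, b_4 = 6, b_5 = -3, b_6 = 15, b_7 = 6, b_8 = 51, b_9 = 69.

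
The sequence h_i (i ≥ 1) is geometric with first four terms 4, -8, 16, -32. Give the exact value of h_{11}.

Common ratio r = -2.
h_i = 4·(-2)^(i-1).
h_{11} = 4·(-2)^10 = 4096.

4096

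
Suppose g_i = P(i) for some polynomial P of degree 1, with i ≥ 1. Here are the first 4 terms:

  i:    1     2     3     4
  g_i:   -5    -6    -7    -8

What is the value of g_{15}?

1st diffs: -1, -1, -1 (constant).
So g_i = -i - 4.
Evaluating at i = 15 gives g_{15} = -19.

-19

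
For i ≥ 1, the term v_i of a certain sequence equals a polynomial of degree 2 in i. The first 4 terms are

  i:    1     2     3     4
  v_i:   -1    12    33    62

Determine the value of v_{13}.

683

1st diffs: 13, 21, 29.
2nd diffs: 8, 8 (constant).
So v_i = 4i^2 + i - 6.
Evaluating at i = 13 gives v_{13} = 683.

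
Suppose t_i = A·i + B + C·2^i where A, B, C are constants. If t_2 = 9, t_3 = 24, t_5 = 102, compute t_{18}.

786477

Plug in i = 2, 3, 5: 2A + B + 4C = 9; 3A + B + 8C = 24; 5A + B + 32C = 102.
Subtracting the first from the second: A + 4C = 15.
Subtracting the second from the third: 2A + 24C = 78.
Solving: C = 3, A = 3, then B = -9.
Hence t_{18} = 3·18 + (-9) + 3·262144 = 786477.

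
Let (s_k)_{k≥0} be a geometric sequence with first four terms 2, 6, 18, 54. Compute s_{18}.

774840978

Common ratio r = 3.
s_k = 2·3^(k-0).
s_{18} = 2·3^18 = 774840978.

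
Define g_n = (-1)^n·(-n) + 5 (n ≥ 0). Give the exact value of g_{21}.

26

(-1)^21 = -1; -n at n=21 is -21; so g_{21} = 26.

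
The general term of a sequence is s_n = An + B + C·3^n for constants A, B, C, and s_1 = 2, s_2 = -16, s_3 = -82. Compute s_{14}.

At n = 1, 2, 3: A + B + 3C = 2; 2A + B + 9C = -16; 3A + B + 27C = -82.
Subtracting the first from the second: A + 6C = -18.
Subtracting the second from the third: A + 18C = -66.
Solving: C = -4, A = 6, then B = 8.
Hence s_{14} = 6·14 + 8 + (-4)·4782969 = -19131784.

-19131784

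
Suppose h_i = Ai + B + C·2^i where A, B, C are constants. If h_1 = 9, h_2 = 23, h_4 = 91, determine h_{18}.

1310787

Plug in i = 1, 2, 4: A + B + 2C = 9; 2A + B + 4C = 23; 4A + B + 16C = 91.
Subtracting the first from the second: A + 2C = 14.
Subtracting the second from the third: 2A + 12C = 68.
Solving: C = 5, A = 4, then B = -5.
So h_i = 4·i + (-5) + 5·2^i; at i=18 this is 1310787.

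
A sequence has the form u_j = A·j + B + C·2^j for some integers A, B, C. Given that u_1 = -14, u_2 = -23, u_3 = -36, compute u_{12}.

-8257

Plug in j = 1, 2, 3: A + B + 2C = -14; 2A + B + 4C = -23; 3A + B + 8C = -36.
Subtracting the first from the second: A + 2C = -9.
Subtracting the second from the third: A + 4C = -13.
Solving: C = -2, A = -5, then B = -5.
Therefore u_{12} = -60 + (-5) + (-2)·4096 = -8257.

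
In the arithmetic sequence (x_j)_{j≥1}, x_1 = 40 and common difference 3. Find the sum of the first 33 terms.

x_j = 40 + (j - 1)·3.
x_{33} = 136; S = 33·(40 + 136)/2 = 2904.

2904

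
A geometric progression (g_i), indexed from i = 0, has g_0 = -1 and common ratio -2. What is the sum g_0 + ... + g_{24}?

g_i = (-1)·(-2)^(i-0).
S = (-1)·((-2)^25 - 1)/(-2 - 1) = (-1)·(-33554432 - 1)/(-3) = -11184811.

-11184811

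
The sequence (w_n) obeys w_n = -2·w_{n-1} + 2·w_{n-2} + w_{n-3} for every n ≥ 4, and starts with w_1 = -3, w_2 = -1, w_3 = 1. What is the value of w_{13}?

35421

w_4 = -7  w_5 = 15  w_6 = -43  w_7 = 109  w_8 = -289  w_9 = 753  w_{10} = -1975  w_{11} = 5167  w_{12} = -13531  w_{13} = 35421.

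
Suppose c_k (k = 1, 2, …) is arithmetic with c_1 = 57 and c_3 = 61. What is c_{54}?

Common difference d = (61 - 57) / (3 - 1) = 2.
c_k = 57 + (k - 1)·2.
c_{54} = 57 + 53·2 = 163.

163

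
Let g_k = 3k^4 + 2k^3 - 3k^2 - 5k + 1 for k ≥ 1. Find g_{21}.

600538

g_{21} = 3·21^4 + 2·21^3 - 3·21^2 - 5·21 + 1 = 600538.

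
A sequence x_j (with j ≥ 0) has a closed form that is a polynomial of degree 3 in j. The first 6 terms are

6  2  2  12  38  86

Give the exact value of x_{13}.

1982

1st diffs: -4, 0, 10, 26, 48.
2nd diffs: 4, 10, 16, 22.
3rd diffs: 6, 6, 6 (constant).
Newton forward-difference form: x_j = 6 + (-4)·C(j,1) + 4·C(j,2) + 6·C(j,3).
At j = 13: j = 13, so x_{13} = 6 - 52 + 312 + 1716 = 1982.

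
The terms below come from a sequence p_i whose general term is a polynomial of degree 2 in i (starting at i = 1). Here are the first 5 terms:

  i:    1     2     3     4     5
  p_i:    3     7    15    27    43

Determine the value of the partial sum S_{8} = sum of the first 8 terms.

360

1st diffs: 4, 8, 12, 16.
2nd diffs: 4, 4, 4 (constant).
Newton forward-difference form: p_i = 3 + 4·C(i-1,1) + 4·C(i-1,2).
Continuing: 63, 87, 115.
Summing i = 1..8 (8 terms) gives 360.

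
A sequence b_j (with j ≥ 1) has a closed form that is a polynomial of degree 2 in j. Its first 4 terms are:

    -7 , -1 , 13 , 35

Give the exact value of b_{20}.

1475

1st diffs: 6, 14, 22.
2nd diffs: 8, 8 (constant).
So b_j = 4j^2 - 6j - 5.
Evaluating at j = 20 gives b_{20} = 1475.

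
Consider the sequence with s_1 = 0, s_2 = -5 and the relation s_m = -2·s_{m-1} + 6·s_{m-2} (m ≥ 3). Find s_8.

Compute successive terms:
s_3 = 10  s_4 = -50  s_5 = 160  s_6 = -620  s_7 = 2200  s_8 = -8120.

-8120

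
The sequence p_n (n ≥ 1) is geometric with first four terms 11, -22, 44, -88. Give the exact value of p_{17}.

720896

Common ratio r = -2.
p_n = 11·(-2)^(n-1).
p_{17} = 11·(-2)^16 = 720896.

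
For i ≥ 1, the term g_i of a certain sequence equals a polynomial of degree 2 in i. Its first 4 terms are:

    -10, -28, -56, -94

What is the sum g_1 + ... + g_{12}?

-3508

1st diffs: -18, -28, -38.
2nd diffs: -10, -10 (constant).
Newton forward-difference form: g_i = -10 + (-18)·C(i-1,1) + (-10)·C(i-1,2).
Continuing: …, -142, -200, -268, -346, …, g_{12} = -758.
Summing i = 1..12 (12 terms) gives -3508.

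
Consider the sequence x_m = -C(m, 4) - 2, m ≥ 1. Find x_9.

-128

C(9, 4) = 126, so x_9 = -128.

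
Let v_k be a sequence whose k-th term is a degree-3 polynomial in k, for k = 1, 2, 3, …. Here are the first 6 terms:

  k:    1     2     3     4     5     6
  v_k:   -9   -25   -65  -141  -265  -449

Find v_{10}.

1st diffs: -16, -40, -76, -124, -184.
2nd diffs: -24, -36, -48, -60.
3rd diffs: -12, -12, -12 (constant).
So v_k = -2k^3 - 2k - 5.
Evaluating at k = 10 gives v_{10} = -2025.

-2025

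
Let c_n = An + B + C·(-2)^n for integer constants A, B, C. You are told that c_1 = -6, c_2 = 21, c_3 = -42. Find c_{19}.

-2621490

At n = 1, 2, 3: A + B - 2C = -6; 2A + B + 4C = 21; 3A + B - 8C = -42.
Subtracting the first from the second: A + 6C = 27.
Subtracting the second from the third: A - 12C = -63.
Solving: C = 5, A = -3, then B = 7.
Hence c_{19} = -3·19 + 7 + 5·(-524288) = -2621490.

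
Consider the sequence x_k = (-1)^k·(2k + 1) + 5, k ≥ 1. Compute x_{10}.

26

(-1)^10 = 1; 2k + 1 at k=10 is 21; so x_{10} = 26.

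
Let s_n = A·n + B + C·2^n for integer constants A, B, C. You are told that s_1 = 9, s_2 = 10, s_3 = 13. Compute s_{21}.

2097139

The three given values yield: A + B + 2C = 9; 2A + B + 4C = 10; 3A + B + 8C = 13.
Subtracting the first from the second: A + 2C = 1.
Subtracting the second from the third: A + 4C = 3.
Solving: C = 1, A = -1, then B = 8.
So s_n = -1·n + 8 + 1·2^n; at n=21 this is 2097139.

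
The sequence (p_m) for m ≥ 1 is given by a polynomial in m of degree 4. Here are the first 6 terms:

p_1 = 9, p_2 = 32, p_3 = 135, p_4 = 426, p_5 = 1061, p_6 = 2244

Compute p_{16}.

123414

1st diffs: 23, 103, 291, 635, 1183.
2nd diffs: 80, 188, 344, 548.
3rd diffs: 108, 156, 204.
4th diffs: 48, 48 (constant).
Newton forward-difference form: p_m = 9 + 23·C(m-1,1) + 80·C(m-1,2) + 108·C(m-1,3) + 48·C(m-1,4).
At m = 16: m-1 = 15, so p_{16} = 9 + 345 + 8400 + 49140 + 65520 = 123414.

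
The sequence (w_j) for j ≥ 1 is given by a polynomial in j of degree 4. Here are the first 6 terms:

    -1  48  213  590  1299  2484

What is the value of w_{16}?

89354

1st diffs: 49, 165, 377, 709, 1185.
2nd diffs: 116, 212, 332, 476.
3rd diffs: 96, 120, 144.
4th diffs: 24, 24 (constant).
So w_j = j^4 + 6j^3 - 3j^2 + j - 6.
Evaluating at j = 16 gives w_{16} = 89354.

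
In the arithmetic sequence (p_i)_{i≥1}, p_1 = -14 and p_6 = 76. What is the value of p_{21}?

Common difference d = (76 - (-14)) / (6 - 1) = 18.
p_i = -14 + (i - 1)·18.
p_{21} = -14 + 20·18 = 346.

346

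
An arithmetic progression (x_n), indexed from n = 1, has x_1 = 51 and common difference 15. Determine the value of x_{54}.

x_n = 51 + (n - 1)·15.
x_{54} = 51 + 53·15 = 846.

846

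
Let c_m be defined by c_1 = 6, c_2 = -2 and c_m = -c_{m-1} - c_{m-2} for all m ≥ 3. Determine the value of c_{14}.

-2

c_3 = -4, c_4 = 6, c_5 = -2, …, c_{11} = -2, c_{12} = -4, c_{13} = 6, c_{14} = -2.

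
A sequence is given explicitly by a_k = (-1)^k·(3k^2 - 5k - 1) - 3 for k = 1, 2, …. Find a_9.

-200

(-1)^9 = -1; 3k^2 - 5k - 1 at k=9 is 197; so a_9 = -200.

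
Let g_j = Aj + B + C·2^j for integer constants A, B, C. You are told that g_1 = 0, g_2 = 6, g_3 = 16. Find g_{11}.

The three given values yield: A + B + 2C = 0; 2A + B + 4C = 6; 3A + B + 8C = 16.
Subtracting the first from the second: A + 2C = 6.
Subtracting the second from the third: A + 4C = 10.
Solving: C = 2, A = 2, then B = -6.
Therefore g_{11} = 22 + (-6) + 2·2048 = 4112.

4112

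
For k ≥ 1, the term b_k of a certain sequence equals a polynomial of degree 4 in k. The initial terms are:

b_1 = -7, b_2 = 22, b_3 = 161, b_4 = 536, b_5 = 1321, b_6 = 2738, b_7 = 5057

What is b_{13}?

59081

1st diffs: 29, 139, 375, 785, 1417, 2319.
2nd diffs: 110, 236, 410, 632, 902.
3rd diffs: 126, 174, 222, 270.
4th diffs: 48, 48, 48 (constant).
Newton forward-difference form: b_k = -7 + 29·C(k-1,1) + 110·C(k-1,2) + 126·C(k-1,3) + 48·C(k-1,4).
At k = 13: k-1 = 12, so b_{13} = -7 + 348 + 7260 + 27720 + 23760 = 59081.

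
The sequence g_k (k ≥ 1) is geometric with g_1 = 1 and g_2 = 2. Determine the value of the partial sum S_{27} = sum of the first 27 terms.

Common ratio r = 2.
g_k = 1·2^(k-1).
S = 1·(2^27 - 1)/(2 - 1) = 1·(134217728 - 1)/(1) = 134217727.

134217727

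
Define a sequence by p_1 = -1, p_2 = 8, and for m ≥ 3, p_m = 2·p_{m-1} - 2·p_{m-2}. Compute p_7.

p_3 = 18, p_4 = 20, p_5 = 4, p_6 = -32, p_7 = -72.

-72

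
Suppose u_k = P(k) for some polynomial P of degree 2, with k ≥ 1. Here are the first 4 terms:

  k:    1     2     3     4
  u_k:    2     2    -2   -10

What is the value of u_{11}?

1st diffs: 0, -4, -8.
2nd diffs: -4, -4 (constant).
So u_k = -2k^2 + 6k - 2.
Evaluating at k = 11 gives u_{11} = -178.

-178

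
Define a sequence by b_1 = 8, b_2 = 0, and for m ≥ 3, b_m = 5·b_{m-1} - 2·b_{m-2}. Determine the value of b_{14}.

-314954640

Applying the relation repeatedly:
b_3 = -16  b_4 = -80  b_5 = -368  …  b_{11} = -3318256  b_{12} = -15136400  b_{13} = -69045488  b_{14} = -314954640.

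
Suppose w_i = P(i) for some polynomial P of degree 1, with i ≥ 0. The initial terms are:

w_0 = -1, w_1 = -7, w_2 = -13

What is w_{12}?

1st diffs: -6, -6 (constant).
So w_i = -6i - 1.
Evaluating at i = 12 gives w_{12} = -73.

-73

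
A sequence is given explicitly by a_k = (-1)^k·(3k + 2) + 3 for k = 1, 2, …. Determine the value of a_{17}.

-50

(-1)^17 = -1; 3k + 2 at k=17 is 53; so a_{17} = -50.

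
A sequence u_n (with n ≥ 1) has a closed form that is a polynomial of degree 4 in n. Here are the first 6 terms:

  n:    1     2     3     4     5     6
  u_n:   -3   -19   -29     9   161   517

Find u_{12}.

1st diffs: -16, -10, 38, 152, 356.
2nd diffs: 6, 48, 114, 204.
3rd diffs: 42, 66, 90.
4th diffs: 24, 24 (constant).
So u_n = n^4 - 3n^3 - 4n^2 + 2n + 1.
Evaluating at n = 12 gives u_{12} = 15001.

15001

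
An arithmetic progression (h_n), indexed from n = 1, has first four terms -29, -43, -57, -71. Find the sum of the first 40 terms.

-12080

Common difference d = -14.
h_n = -29 + (n - 1)·(-14).
h_{40} = -575; S = 40·(-29 + (-575))/2 = -12080.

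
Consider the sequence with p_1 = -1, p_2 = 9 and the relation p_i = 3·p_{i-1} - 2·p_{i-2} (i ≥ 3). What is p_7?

p_3 = 29;  p_4 = 69;  p_5 = 149;  p_6 = 309;  p_7 = 629.
(Characteristic roots are 2 and 1.)

629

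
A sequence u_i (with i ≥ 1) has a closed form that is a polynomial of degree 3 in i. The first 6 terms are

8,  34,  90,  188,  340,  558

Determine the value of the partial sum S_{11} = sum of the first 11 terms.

10428

1st diffs: 26, 56, 98, 152, 218.
2nd diffs: 30, 42, 54, 66.
3rd diffs: 12, 12, 12 (constant).
Newton forward-difference form: u_i = 8 + 26·C(i-1,1) + 30·C(i-1,2) + 12·C(i-1,3).
Continuing: …, 854, 1240, 1728, 2330, …, u_{11} = 3058.
Summing i = 1..11 (11 terms) gives 10428.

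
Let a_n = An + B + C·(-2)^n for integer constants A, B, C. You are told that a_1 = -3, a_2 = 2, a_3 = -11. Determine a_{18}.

262126

The three given values yield: A + B - 2C = -3; 2A + B + 4C = 2; 3A + B - 8C = -11.
Subtracting the first from the second: A + 6C = 5.
Subtracting the second from the third: A - 12C = -13.
Solving: C = 1, A = -1, then B = 0.
So a_n = -1·n + 0 + 1·(-2)^n; at n=18 this is 262126.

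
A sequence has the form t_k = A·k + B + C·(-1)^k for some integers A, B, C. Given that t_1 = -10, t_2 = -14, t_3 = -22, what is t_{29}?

-178

Plug in k = 1, 2, 3: A + B - C = -10; 2A + B + C = -14; 3A + B - C = -22.
Subtracting the first from the second: A + 2C = -4.
Subtracting the second from the third: A - 2C = -8.
Solving: C = 1, A = -6, then B = -3.
Hence t_{29} = -6·29 + (-3) + 1·(-1) = -178.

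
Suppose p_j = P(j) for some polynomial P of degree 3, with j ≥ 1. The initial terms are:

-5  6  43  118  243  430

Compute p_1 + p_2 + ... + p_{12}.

12326

1st diffs: 11, 37, 75, 125, 187.
2nd diffs: 26, 38, 50, 62.
3rd diffs: 12, 12, 12 (constant).
Newton forward-difference form: p_j = -5 + 11·C(j-1,1) + 26·C(j-1,2) + 12·C(j-1,3).
Continuing: …, 691, 1038, 1483, 2038, …, p_{12} = 3526.
Summing j = 1..12 (12 terms) gives 12326.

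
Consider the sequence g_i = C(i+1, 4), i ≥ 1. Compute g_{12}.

715

C(13, 4) = 715, so g_{12} = 715.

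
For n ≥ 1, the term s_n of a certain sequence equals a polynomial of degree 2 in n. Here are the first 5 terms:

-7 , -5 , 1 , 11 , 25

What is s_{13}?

1st diffs: 2, 6, 10, 14.
2nd diffs: 4, 4, 4 (constant).
Newton forward-difference form: s_n = -7 + 2·C(n-1,1) + 4·C(n-1,2).
At n = 13: n-1 = 12, so s_{13} = -7 + 24 + 264 = 281.

281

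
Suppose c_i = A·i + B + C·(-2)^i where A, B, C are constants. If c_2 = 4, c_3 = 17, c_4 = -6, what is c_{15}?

At i = 2, 3, 4: 2A + B + 4C = 4; 3A + B - 8C = 17; 4A + B + 16C = -6.
Subtracting the first from the second: A - 12C = 13.
Subtracting the second from the third: A + 24C = -23.
Solving: C = -1, A = 1, then B = 6.
Therefore c_{15} = 15 + 6 + (-1)·(-32768) = 32789.

32789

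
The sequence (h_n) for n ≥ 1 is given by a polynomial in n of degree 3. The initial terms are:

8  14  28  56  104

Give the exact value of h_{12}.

1st diffs: 6, 14, 28, 48.
2nd diffs: 8, 14, 20.
3rd diffs: 6, 6 (constant).
Newton forward-difference form: h_n = 8 + 6·C(n-1,1) + 8·C(n-1,2) + 6·C(n-1,3).
At n = 12: n-1 = 11, so h_{12} = 8 + 66 + 440 + 990 = 1504.

1504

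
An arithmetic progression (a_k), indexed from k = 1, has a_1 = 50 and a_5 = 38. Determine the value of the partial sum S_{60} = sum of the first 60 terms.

-2310

Common difference d = (38 - 50) / (5 - 1) = -3.
a_k = 50 + (k - 1)·(-3).
a_{60} = -127; S = 60·(50 + (-127))/2 = -2310.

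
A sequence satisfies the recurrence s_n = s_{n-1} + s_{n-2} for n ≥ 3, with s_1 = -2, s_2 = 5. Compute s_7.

30

Compute successive terms:
s_3 = 3;  s_4 = 8;  s_5 = 11;  s_6 = 19;  s_7 = 30.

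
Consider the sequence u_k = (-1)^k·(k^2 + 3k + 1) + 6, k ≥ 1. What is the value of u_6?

61

(-1)^6 = 1; k^2 + 3k + 1 at k=6 is 55; so u_6 = 61.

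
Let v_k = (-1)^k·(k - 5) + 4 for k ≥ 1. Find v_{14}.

(-1)^14 = 1; k - 5 at k=14 is 9; so v_{14} = 13.

13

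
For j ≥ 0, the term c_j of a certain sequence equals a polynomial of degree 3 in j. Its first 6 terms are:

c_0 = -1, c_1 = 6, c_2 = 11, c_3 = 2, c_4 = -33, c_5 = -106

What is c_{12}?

1st diffs: 7, 5, -9, -35, -73.
2nd diffs: -2, -14, -26, -38.
3rd diffs: -12, -12, -12 (constant).
Newton forward-difference form: c_j = -1 + 7·C(j,1) + (-2)·C(j,2) + (-12)·C(j,3).
At j = 12: j = 12, so c_{12} = -1 + 84 - 132 - 2640 = -2689.

-2689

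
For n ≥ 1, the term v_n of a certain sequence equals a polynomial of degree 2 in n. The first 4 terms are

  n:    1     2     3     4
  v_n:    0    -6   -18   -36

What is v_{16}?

-720

1st diffs: -6, -12, -18.
2nd diffs: -6, -6 (constant).
Newton forward-difference form: v_n = (-6)·C(n-1,1) + (-6)·C(n-1,2).
At n = 16: n-1 = 15, so v_{16} = -90 - 630 = -720.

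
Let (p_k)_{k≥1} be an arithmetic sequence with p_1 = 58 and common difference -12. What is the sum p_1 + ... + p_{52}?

-12896

p_k = 58 + (k - 1)·(-12).
p_{52} = -554; S = 52·(58 + (-554))/2 = -12896.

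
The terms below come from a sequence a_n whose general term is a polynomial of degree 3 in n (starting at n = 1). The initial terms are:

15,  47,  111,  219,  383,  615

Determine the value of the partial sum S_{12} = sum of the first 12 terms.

15272

1st diffs: 32, 64, 108, 164, 232.
2nd diffs: 32, 44, 56, 68.
3rd diffs: 12, 12, 12 (constant).
Newton forward-difference form: a_n = 15 + 32·C(n-1,1) + 32·C(n-1,2) + 12·C(n-1,3).
Continuing: …, 927, 1331, 1839, 2463, …, a_{12} = 4107.
Summing n = 1..12 (12 terms) gives 15272.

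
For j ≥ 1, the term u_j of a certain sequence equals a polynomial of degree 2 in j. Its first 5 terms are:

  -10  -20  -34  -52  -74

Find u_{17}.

-650

1st diffs: -10, -14, -18, -22.
2nd diffs: -4, -4, -4 (constant).
Newton forward-difference form: u_j = -10 + (-10)·C(j-1,1) + (-4)·C(j-1,2).
At j = 17: j-1 = 16, so u_{17} = -10 - 160 - 480 = -650.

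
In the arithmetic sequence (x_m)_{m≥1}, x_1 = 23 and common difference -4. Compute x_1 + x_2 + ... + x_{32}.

-1248

x_m = 23 + (m - 1)·(-4).
x_{32} = -101; S = 32·(23 + (-101))/2 = -1248.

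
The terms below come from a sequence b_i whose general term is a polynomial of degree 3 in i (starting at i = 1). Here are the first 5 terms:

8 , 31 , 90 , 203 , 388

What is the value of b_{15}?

1st diffs: 23, 59, 113, 185.
2nd diffs: 36, 54, 72.
3rd diffs: 18, 18 (constant).
Newton forward-difference form: b_i = 8 + 23·C(i-1,1) + 36·C(i-1,2) + 18·C(i-1,3).
At i = 15: i-1 = 14, so b_{15} = 8 + 322 + 3276 + 6552 = 10158.

10158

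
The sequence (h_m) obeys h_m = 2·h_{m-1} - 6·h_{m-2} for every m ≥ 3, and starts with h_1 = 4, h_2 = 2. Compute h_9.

-5312

Step forward from the initial values:
h_3 = -20; h_4 = -52; h_5 = 16; h_6 = 344; h_7 = 592; h_8 = -880; h_9 = -5312.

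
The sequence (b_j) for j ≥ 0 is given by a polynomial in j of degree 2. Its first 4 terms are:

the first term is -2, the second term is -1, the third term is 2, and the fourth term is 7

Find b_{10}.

98

1st diffs: 1, 3, 5.
2nd diffs: 2, 2 (constant).
Newton forward-difference form: b_j = -2 + 1·C(j,1) + 2·C(j,2).
At j = 10: j = 10, so b_{10} = -2 + 10 + 90 = 98.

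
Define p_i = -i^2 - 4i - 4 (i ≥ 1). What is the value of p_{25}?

p_{25} = -1·25^2 - 4·25 - 4 = -729.

-729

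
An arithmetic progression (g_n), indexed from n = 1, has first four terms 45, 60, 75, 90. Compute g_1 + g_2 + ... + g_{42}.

14805

Common difference d = 15.
g_n = 45 + (n - 1)·15.
g_{42} = 660; S = 42·(45 + 660)/2 = 14805.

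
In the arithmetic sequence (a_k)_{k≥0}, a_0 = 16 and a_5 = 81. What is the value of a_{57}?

757

Common difference d = (81 - 16) / (5 - 0) = 13.
a_k = 16 + (k - 0)·13.
a_{57} = 16 + 57·13 = 757.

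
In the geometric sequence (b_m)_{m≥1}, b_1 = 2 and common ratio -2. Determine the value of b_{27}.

134217728

b_m = 2·(-2)^(m-1).
b_{27} = 2·(-2)^26 = 134217728.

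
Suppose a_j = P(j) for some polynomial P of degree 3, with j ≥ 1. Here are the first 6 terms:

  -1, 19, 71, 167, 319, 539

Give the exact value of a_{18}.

1st diffs: 20, 52, 96, 152, 220.
2nd diffs: 32, 44, 56, 68.
3rd diffs: 12, 12, 12 (constant).
Newton forward-difference form: a_j = -1 + 20·C(j-1,1) + 32·C(j-1,2) + 12·C(j-1,3).
At j = 18: j-1 = 17, so a_{18} = -1 + 340 + 4352 + 8160 = 12851.

12851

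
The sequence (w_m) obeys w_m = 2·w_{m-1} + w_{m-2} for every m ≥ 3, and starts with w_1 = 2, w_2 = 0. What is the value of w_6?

24

Compute successive terms:
w_3 = 2; w_4 = 4; w_5 = 10; w_6 = 24.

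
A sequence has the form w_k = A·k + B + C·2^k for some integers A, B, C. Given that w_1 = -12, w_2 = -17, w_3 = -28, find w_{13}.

-24570

At k = 1, 2, 3: A + B + 2C = -12; 2A + B + 4C = -17; 3A + B + 8C = -28.
Subtracting the first from the second: A + 2C = -5.
Subtracting the second from the third: A + 4C = -11.
Solving: C = -3, A = 1, then B = -7.
Hence w_{13} = 1·13 + (-7) + (-3)·8192 = -24570.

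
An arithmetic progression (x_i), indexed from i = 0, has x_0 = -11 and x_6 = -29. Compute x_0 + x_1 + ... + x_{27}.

-1442

Common difference d = (-29 - (-11)) / (6 - 0) = -3.
x_i = -11 + (i - 0)·(-3).
x_{27} = -92; S = 28·(-11 + (-92))/2 = -1442.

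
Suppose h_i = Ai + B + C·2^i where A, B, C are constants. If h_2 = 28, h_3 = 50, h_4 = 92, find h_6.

336

Write the equations: 2A + B + 4C = 28; 3A + B + 8C = 50; 4A + B + 16C = 92.
Subtracting the first from the second: A + 4C = 22.
Subtracting the second from the third: A + 8C = 42.
Solving: C = 5, A = 2, then B = 4.
So h_i = 2·i + 4 + 5·2^i; at i=6 this is 336.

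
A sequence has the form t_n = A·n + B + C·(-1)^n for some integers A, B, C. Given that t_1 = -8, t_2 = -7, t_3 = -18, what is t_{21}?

Write the equations: A + B - C = -8; 2A + B + C = -7; 3A + B - C = -18.
Subtracting the first from the second: A + 2C = 1.
Subtracting the second from the third: A - 2C = -11.
Solving: C = 3, A = -5, then B = 0.
So t_n = -5·n + 0 + 3·(-1)^n; at n=21 this is -108.

-108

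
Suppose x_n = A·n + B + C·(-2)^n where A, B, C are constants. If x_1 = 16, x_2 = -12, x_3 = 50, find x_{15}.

163874

The three given values yield: A + B - 2C = 16; 2A + B + 4C = -12; 3A + B - 8C = 50.
Subtracting the first from the second: A + 6C = -28.
Subtracting the second from the third: A - 12C = 62.
Solving: C = -5, A = 2, then B = 4.
So x_n = 2·n + 4 + (-5)·(-2)^n; at n=15 this is 163874.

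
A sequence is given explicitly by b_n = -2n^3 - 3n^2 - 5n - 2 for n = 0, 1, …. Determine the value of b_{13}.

b_{13} = -2·13^3 - 3·13^2 - 5·13 - 2 = -4968.

-4968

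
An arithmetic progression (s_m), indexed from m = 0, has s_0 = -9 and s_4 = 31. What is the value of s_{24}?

231

Common difference d = (31 - (-9)) / (4 - 0) = 10.
s_m = -9 + (m - 0)·10.
s_{24} = -9 + 24·10 = 231.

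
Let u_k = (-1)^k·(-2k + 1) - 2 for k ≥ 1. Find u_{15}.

27

(-1)^15 = -1; -2k + 1 at k=15 is -29; so u_{15} = 27.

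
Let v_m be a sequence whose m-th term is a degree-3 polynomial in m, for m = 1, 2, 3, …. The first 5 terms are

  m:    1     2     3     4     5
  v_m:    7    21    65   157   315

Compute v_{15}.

1st diffs: 14, 44, 92, 158.
2nd diffs: 30, 48, 66.
3rd diffs: 18, 18 (constant).
Newton forward-difference form: v_m = 7 + 14·C(m-1,1) + 30·C(m-1,2) + 18·C(m-1,3).
At m = 15: m-1 = 14, so v_{15} = 7 + 196 + 2730 + 6552 = 9485.

9485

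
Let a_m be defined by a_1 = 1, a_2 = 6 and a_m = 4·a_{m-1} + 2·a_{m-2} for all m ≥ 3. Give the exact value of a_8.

45456

Iterate the recurrence:
a_3 = 26; a_4 = 116; a_5 = 516; a_6 = 2296; a_7 = 10216; a_8 = 45456.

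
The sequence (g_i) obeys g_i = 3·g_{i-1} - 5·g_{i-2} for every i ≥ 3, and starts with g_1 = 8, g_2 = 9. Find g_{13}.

g_3 = -13, g_4 = -84, g_5 = -187, …, g_{10} = 1284, g_{11} = -16963, g_{12} = -57309, g_{13} = -87112.

-87112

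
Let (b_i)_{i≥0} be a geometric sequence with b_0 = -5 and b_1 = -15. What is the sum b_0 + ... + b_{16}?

Common ratio r = 3.
b_i = (-5)·3^(i-0).
S = (-5)·(3^17 - 1)/(3 - 1) = (-5)·(129140163 - 1)/(2) = -322850405.

-322850405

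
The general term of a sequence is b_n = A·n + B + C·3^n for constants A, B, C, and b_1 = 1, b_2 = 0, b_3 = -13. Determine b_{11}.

Write the equations: A + B + 3C = 1; 2A + B + 9C = 0; 3A + B + 27C = -13.
Subtracting the first from the second: A + 6C = -1.
Subtracting the second from the third: A + 18C = -13.
Solving: C = -1, A = 5, then B = -1.
Therefore b_{11} = 55 + (-1) + (-1)·177147 = -177093.

-177093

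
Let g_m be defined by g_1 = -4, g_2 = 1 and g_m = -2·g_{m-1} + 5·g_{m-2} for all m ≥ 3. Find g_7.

Step forward from the initial values:
g_3 = -22  g_4 = 49  g_5 = -208  g_6 = 661  g_7 = -2362.

-2362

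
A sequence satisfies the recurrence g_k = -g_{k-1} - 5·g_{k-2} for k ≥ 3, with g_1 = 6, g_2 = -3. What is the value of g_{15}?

g_3 = -27; g_4 = 42; g_5 = 93; …; g_{12} = 25737; g_{13} = -85002; g_{14} = -43683; g_{15} = 468693.

468693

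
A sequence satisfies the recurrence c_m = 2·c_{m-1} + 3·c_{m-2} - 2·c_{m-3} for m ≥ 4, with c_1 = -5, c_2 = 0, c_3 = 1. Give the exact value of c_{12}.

41980

Step forward from the initial values:
c_4 = 12, c_5 = 27, c_6 = 88, c_7 = 233, c_8 = 676, c_9 = 1875, c_{10} = 5312, c_{11} = 14897, c_{12} = 41980.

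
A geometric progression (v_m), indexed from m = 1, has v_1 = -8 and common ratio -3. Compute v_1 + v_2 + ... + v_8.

v_m = (-8)·(-3)^(m-1).
S = (-8)·((-3)^8 - 1)/(-3 - 1) = (-8)·(6561 - 1)/(-4) = 13120.

13120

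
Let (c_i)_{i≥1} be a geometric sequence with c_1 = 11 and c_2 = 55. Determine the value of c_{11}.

107421875

Common ratio r = 5.
c_i = 11·5^(i-1).
c_{11} = 11·5^10 = 107421875.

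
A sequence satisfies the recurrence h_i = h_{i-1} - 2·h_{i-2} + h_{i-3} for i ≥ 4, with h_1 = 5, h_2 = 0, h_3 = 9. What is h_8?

h_4 = 14; h_5 = -4; h_6 = -23; h_7 = -1; h_8 = 41.

41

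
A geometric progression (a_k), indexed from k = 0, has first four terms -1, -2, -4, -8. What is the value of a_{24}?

-16777216

Common ratio r = 2.
a_k = (-1)·2^(k-0).
a_{24} = (-1)·2^24 = -16777216.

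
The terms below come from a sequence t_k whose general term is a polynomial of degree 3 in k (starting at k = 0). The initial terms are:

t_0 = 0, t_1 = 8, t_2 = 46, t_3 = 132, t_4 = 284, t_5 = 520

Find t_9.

2664

1st diffs: 8, 38, 86, 152, 236.
2nd diffs: 30, 48, 66, 84.
3rd diffs: 18, 18, 18 (constant).
Newton forward-difference form: t_k = 8·C(k,1) + 30·C(k,2) + 18·C(k,3).
At k = 9: k = 9, so t_9 = 72 + 1080 + 1512 = 2664.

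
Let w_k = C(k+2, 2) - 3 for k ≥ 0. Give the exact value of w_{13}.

102

C(15, 2) = 105, so w_{13} = 102.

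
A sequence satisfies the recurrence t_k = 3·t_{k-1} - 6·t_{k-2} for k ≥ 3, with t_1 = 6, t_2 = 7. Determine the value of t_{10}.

Iterate the recurrence:
t_3 = -15;  t_4 = -87;  t_5 = -171;  t_6 = 9;  t_7 = 1053;  t_8 = 3105;  t_9 = 2997;  t_{10} = -9639.

-9639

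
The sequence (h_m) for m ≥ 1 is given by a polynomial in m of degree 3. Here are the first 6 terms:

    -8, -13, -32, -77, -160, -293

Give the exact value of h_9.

1st diffs: -5, -19, -45, -83, -133.
2nd diffs: -14, -26, -38, -50.
3rd diffs: -12, -12, -12 (constant).
Newton forward-difference form: h_m = -8 + (-5)·C(m-1,1) + (-14)·C(m-1,2) + (-12)·C(m-1,3).
At m = 9: m-1 = 8, so h_9 = -8 - 40 - 392 - 672 = -1112.

-1112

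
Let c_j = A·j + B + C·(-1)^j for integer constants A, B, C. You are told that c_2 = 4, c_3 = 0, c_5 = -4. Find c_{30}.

-52

Write the equations: 2A + B + C = 4; 3A + B - C = 0; 5A + B - C = -4.
Subtracting the first from the second: A - 2C = -4.
Subtracting the second from the third: 2A = -4.
Solving: C = 1, A = -2, then B = 7.
Therefore c_{30} = -60 + 7 + 1·1 = -52.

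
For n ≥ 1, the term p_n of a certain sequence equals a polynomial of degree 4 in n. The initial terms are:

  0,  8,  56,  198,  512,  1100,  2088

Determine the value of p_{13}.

1st diffs: 8, 48, 142, 314, 588, 988.
2nd diffs: 40, 94, 172, 274, 400.
3rd diffs: 54, 78, 102, 126.
4th diffs: 24, 24, 24 (constant).
Newton forward-difference form: p_n = 8·C(n-1,1) + 40·C(n-1,2) + 54·C(n-1,3) + 24·C(n-1,4).
At n = 13: n-1 = 12, so p_{13} = 96 + 2640 + 11880 + 11880 = 26496.

26496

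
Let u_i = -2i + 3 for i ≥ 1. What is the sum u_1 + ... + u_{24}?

Over i = 1..24: Σi = 300.
Total = (-2)·300 + (3)·24 = -528.

-528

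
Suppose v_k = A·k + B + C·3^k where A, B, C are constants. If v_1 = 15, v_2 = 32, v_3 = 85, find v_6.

At k = 1, 2, 3: A + B + 3C = 15; 2A + B + 9C = 32; 3A + B + 27C = 85.
Subtracting the first from the second: A + 6C = 17.
Subtracting the second from the third: A + 18C = 53.
Solving: C = 3, A = -1, then B = 7.
So v_k = -1·k + 7 + 3·3^k; at k=6 this is 2188.

2188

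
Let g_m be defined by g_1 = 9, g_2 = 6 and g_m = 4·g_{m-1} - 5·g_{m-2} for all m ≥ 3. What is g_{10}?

7926

Applying the relation repeatedly:
g_3 = -21;  g_4 = -114;  g_5 = -351;  g_6 = -834;  g_7 = -1581;  g_8 = -2154;  g_9 = -711;  g_{10} = 7926.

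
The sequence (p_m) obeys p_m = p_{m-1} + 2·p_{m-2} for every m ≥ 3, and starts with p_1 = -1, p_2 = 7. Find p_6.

Applying the relation repeatedly:
p_3 = 5; p_4 = 19; p_5 = 29; p_6 = 67.
(Characteristic roots are 2 and -1.)

67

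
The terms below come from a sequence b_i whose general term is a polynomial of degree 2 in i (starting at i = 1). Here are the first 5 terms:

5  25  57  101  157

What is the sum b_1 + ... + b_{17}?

1st diffs: 20, 32, 44, 56.
2nd diffs: 12, 12, 12 (constant).
So b_i = 6i^2 + 2i - 3.
Continuing: …, 225, 305, 397, 501, …, b_{17} = 1765.
Summing i = 1..17 (17 terms) gives 10965.

10965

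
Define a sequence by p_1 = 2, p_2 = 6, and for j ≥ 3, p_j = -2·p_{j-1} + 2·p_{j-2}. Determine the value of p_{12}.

Compute successive terms:
p_3 = -8, p_4 = 28, p_5 = -72, p_6 = 200, p_7 = -544, p_8 = 1488, p_9 = -4064, p_{10} = 11104, p_{11} = -30336, p_{12} = 82880.

82880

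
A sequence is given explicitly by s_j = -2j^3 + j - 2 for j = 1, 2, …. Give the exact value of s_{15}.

-6737

s_{15} = -2·15^3 + 1·15 - 2 = -6737.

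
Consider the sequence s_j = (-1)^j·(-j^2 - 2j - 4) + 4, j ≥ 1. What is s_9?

107

(-1)^9 = -1; -j^2 - 2j - 4 at j=9 is -103; so s_9 = 107.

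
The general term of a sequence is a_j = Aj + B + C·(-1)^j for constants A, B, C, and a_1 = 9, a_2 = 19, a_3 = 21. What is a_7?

Plug in j = 1, 2, 3: A + B - C = 9; 2A + B + C = 19; 3A + B - C = 21.
Subtracting the first from the second: A + 2C = 10.
Subtracting the second from the third: A - 2C = 2.
Solving: C = 2, A = 6, then B = 5.
Hence a_7 = 6·7 + 5 + 2·(-1) = 45.

45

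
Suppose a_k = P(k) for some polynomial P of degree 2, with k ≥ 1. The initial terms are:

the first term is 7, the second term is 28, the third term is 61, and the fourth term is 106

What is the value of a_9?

1st diffs: 21, 33, 45.
2nd diffs: 12, 12 (constant).
So a_k = 6k^2 + 3k - 2.
Evaluating at k = 9 gives a_9 = 511.

511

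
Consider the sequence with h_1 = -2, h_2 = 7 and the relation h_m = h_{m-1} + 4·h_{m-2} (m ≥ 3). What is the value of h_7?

Step forward from the initial values:
h_3 = -1, h_4 = 27, h_5 = 23, h_6 = 131, h_7 = 223.

223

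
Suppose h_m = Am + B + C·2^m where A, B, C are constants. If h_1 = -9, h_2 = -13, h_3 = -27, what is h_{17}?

The three given values yield: A + B + 2C = -9; 2A + B + 4C = -13; 3A + B + 8C = -27.
Subtracting the first from the second: A + 2C = -4.
Subtracting the second from the third: A + 4C = -14.
Solving: C = -5, A = 6, then B = -5.
Hence h_{17} = 6·17 + (-5) + (-5)·131072 = -655263.

-655263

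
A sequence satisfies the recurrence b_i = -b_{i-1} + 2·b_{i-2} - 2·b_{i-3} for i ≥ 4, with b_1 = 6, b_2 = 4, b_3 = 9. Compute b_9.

731

b_4 = -13, b_5 = 23, b_6 = -67, b_7 = 139, b_8 = -319, b_9 = 731.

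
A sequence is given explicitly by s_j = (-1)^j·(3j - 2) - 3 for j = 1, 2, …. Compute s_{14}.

37

(-1)^14 = 1; 3j - 2 at j=14 is 40; so s_{14} = 37.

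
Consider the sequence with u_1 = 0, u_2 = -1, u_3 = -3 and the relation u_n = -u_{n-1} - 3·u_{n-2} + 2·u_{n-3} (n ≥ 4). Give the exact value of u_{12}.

-1329

Compute successive terms:
u_4 = 6, u_5 = 1, u_6 = -25, u_7 = 34, u_8 = 43, u_9 = -195, u_{10} = 134, u_{11} = 537, u_{12} = -1329.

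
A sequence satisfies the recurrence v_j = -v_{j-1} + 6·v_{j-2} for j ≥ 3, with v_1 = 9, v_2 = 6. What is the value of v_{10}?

-43860

Applying the relation repeatedly:
v_3 = 48, v_4 = -12, v_5 = 300, v_6 = -372, v_7 = 2172, v_8 = -4404, v_9 = 17436, v_{10} = -43860.
(Characteristic roots are 2 and -3.)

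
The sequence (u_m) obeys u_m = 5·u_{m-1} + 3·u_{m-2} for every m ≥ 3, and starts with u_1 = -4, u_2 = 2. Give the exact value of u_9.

Compute successive terms:
u_3 = -2; u_4 = -4; u_5 = -26; u_6 = -142; u_7 = -788; u_8 = -4366; u_9 = -24194.

-24194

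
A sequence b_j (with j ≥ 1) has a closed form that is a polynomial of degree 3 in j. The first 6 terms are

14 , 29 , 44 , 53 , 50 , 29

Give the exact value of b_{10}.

1st diffs: 15, 15, 9, -3, -21.
2nd diffs: 0, -6, -12, -18.
3rd diffs: -6, -6, -6 (constant).
Newton forward-difference form: b_j = 14 + 15·C(j-1,1) + (-6)·C(j-1,3).
At j = 10: j-1 = 9, so b_{10} = 14 + 135 - 504 = -355.

-355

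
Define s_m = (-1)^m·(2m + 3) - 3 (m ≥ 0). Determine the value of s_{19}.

-44

(-1)^19 = -1; 2m + 3 at m=19 is 41; so s_{19} = -44.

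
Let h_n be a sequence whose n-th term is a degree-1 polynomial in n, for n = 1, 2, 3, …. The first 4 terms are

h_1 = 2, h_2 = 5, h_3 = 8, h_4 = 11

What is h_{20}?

1st diffs: 3, 3, 3 (constant).
So h_n = 3n - 1.
Evaluating at n = 20 gives h_{20} = 59.

59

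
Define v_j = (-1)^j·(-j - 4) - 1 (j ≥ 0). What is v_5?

8

(-1)^5 = -1; -j - 4 at j=5 is -9; so v_5 = 8.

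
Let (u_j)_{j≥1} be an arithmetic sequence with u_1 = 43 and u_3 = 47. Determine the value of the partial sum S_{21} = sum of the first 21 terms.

Common difference d = (47 - 43) / (3 - 1) = 2.
u_j = 43 + (j - 1)·2.
u_{21} = 83; S = 21·(43 + 83)/2 = 1323.

1323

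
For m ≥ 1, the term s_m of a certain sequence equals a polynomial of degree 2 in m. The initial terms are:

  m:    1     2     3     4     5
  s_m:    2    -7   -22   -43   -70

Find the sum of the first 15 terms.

-3645

1st diffs: -9, -15, -21, -27.
2nd diffs: -6, -6, -6 (constant).
Newton forward-difference form: s_m = 2 + (-9)·C(m-1,1) + (-6)·C(m-1,2).
Continuing: …, -103, -142, -187, -238, …, s_{15} = -670.
Summing m = 1..15 (15 terms) gives -3645.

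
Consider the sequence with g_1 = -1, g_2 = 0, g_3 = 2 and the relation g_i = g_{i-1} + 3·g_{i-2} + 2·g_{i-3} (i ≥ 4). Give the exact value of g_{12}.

2770

Applying the relation repeatedly:
g_4 = 0  g_5 = 6  g_6 = 10  g_7 = 28  g_8 = 70  g_9 = 174  g_{10} = 440  g_{11} = 1102  g_{12} = 2770.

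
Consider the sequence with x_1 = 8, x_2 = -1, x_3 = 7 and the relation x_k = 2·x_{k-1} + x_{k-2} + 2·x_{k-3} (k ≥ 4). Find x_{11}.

Compute successive terms:
x_4 = 29;  x_5 = 63;  x_6 = 169;  x_7 = 459;  x_8 = 1213;  x_9 = 3223;  x_{10} = 8577;  x_{11} = 22803.

22803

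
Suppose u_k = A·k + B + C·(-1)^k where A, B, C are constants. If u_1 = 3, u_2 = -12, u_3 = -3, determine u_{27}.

-75

Write the equations: A + B - C = 3; 2A + B + C = -12; 3A + B - C = -3.
Subtracting the first from the second: A + 2C = -15.
Subtracting the second from the third: A - 2C = 9.
Solving: C = -6, A = -3, then B = 0.
So u_k = -3·k + 0 + (-6)·(-1)^k; at k=27 this is -75.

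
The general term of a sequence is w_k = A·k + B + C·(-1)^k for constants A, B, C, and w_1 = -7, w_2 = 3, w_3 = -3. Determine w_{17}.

Plug in k = 1, 2, 3: A + B - C = -7; 2A + B + C = 3; 3A + B - C = -3.
Subtracting the first from the second: A + 2C = 10.
Subtracting the second from the third: A - 2C = -6.
Solving: C = 4, A = 2, then B = -5.
Therefore w_{17} = 34 + (-5) + 4·(-1) = 25.

25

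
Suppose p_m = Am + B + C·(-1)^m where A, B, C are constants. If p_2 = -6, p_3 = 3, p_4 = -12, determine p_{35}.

The three given values yield: 2A + B + C = -6; 3A + B - C = 3; 4A + B + C = -12.
Subtracting the first from the second: A - 2C = 9.
Subtracting the second from the third: A + 2C = -15.
Solving: C = -6, A = -3, then B = 6.
Therefore p_{35} = -105 + 6 + (-6)·(-1) = -93.

-93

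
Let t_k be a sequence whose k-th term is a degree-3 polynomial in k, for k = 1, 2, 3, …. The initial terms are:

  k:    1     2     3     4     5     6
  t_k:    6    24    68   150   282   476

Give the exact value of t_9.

1550

1st diffs: 18, 44, 82, 132, 194.
2nd diffs: 26, 38, 50, 62.
3rd diffs: 12, 12, 12 (constant).
So t_k = 2k^3 + k^2 + k + 2.
Evaluating at k = 9 gives t_9 = 1550.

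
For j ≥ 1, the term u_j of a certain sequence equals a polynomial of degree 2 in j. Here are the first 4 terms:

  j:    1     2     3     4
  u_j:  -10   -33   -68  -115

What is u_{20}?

-2499

1st diffs: -23, -35, -47.
2nd diffs: -12, -12 (constant).
Newton forward-difference form: u_j = -10 + (-23)·C(j-1,1) + (-12)·C(j-1,2).
At j = 20: j-1 = 19, so u_{20} = -10 - 437 - 2052 = -2499.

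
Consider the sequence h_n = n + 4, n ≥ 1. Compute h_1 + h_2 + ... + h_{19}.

Over n = 1..19: Σn = 190.
Total = (1)·190 + (4)·19 = 266.

266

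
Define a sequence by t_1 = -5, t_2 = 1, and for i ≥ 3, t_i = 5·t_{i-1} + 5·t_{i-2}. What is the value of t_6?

Compute successive terms:
t_3 = -20, t_4 = -95, t_5 = -575, t_6 = -3350.

-3350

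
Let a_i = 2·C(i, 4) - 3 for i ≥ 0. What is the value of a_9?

249

C(9, 4) = 126, so a_9 = 249.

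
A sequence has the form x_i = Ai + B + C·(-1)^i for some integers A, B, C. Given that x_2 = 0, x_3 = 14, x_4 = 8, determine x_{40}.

The three given values yield: 2A + B + C = 0; 3A + B - C = 14; 4A + B + C = 8.
Subtracting the first from the second: A - 2C = 14.
Subtracting the second from the third: A + 2C = -6.
Solving: C = -5, A = 4, then B = -3.
Therefore x_{40} = 160 + (-3) + (-5)·1 = 152.

152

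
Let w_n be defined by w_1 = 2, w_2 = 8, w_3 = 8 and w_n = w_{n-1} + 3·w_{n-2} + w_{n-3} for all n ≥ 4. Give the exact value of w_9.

2402

Applying the relation repeatedly:
w_4 = 34  w_5 = 66  w_6 = 176  w_7 = 408  w_8 = 1002  w_9 = 2402.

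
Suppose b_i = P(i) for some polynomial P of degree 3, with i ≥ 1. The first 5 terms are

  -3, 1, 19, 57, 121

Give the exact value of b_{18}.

1st diffs: 4, 18, 38, 64.
2nd diffs: 14, 20, 26.
3rd diffs: 6, 6 (constant).
Newton forward-difference form: b_i = -3 + 4·C(i-1,1) + 14·C(i-1,2) + 6·C(i-1,3).
At i = 18: i-1 = 17, so b_{18} = -3 + 68 + 1904 + 4080 = 6049.

6049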